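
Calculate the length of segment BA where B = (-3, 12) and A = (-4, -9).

The horizontal distance is |-4 - -3| = 1 and the vertical distance is |-9 - 12| = 21.
By the Pythagorean theorem, d = sqrt(1^2 + 21^2) = sqrt(442).

sqrt(442)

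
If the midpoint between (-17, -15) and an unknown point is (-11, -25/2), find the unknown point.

Using the midpoint formula: M = ((x1 + x2)/2, (y1 + y2)/2)
We know M = (-11, -25/2) and S = (-17, -15)
For x: -11 = (-17 + x2)/2, so x2 = 2*-11 - -17 = -5
For y: -25/2 = (-15 + y2)/2, so y2 = 2*-25/2 - -15 = -10
P = (-5, -10)

(-5, -10)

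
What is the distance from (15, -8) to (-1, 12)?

d = sqrt((-16)^2 + (20)^2) = sqrt(656) = 4*sqrt(41)

4*sqrt(41)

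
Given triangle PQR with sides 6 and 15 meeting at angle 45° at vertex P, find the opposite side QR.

Law of cosines: QR^2 = 6^2 + 15^2 - 2(6)(15)cos(45°) = 261 - 90*sqrt(2), so QR = 3*sqrt(29 - 10*sqrt(2)).

3*sqrt(29 - 10*sqrt(2))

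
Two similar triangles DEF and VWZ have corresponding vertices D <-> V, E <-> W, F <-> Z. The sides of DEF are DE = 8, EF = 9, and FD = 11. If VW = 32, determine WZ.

Similar triangles have proportional sides. Setting up the proportion:
VW / DE = WZ / EF
32 / 8 = WZ / 9
WZ = 9 * 32 / 8 = 36.

36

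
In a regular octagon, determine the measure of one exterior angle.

Each exterior angle of a regular n-gon is 360 / n.
For n = 8: 360 / 8 = 45 degrees.

45 degrees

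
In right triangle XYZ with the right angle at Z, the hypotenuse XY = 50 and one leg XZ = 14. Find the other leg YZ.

Rearranging the Pythagorean theorem to solve for the unknown leg:
leg^2 = hypotenuse^2 - known_leg^2 = 2500 - 196 = 2304
leg = sqrt(2304) = 48.

48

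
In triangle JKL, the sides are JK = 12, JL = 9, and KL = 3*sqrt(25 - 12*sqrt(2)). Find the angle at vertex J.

When all three sides of a triangle are known, the law of cosines can be rearranged to find any angle.
cos(C) = (a² + b² - c²) / (2ab) gives cos(J) = sqrt(2)/2.
Taking the inverse cosine: J = 45°.

45°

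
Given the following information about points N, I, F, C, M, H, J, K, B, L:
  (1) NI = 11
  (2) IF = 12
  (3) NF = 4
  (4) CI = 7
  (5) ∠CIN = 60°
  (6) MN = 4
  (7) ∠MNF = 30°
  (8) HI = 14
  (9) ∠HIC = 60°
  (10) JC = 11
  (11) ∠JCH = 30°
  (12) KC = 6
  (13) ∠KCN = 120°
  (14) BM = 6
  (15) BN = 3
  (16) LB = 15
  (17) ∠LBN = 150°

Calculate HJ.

Step 1: By the law of cosines on triangle CIH: CH² = 7² + 14² − 2·7·14·cos(60°) = 147, so CH = 7·√3.
Step 2: By the law of cosines on triangle HCJ: HJ² = (7·√3)² + 11² − 2·7·√3·11·cos(30°) = 37, so HJ = √37.

Therefore, the length of HJ = √37.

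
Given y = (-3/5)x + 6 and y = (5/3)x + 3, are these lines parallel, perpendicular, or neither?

Slope of line 1: m1 = -3/5
Slope of line 2: m2 = 5/3
Two lines are perpendicular when the product of their slopes is -1 (negative reciprocals).
m1 * m2 = (-3/5) * (5/3) = -1, confirming perpendicularity.

Perpendicular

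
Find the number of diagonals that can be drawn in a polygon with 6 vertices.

The number of diagonals in an n-gon is n(n - 3)/2.
For n = 6: 6(6 - 3)/2 = 6 × 3 / 2 = 9.

9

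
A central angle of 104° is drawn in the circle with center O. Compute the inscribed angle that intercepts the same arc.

By the inscribed angle theorem, the inscribed angle is half the central angle.
Inscribed angle = 104° / 2 = 52°

52°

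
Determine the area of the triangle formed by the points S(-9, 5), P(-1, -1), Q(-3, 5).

Using the Shoelace formula for a triangle:
Area = (1/2)|x0(y1 - y2) + x1(y2 - y0) + x2(y0 - y1)|
Area = (1/2)|-9(-1 - 5) + -1(5 - 5) + -3(5 - -1)|
Area = (1/2)|54 + 0 + -18|
Area = (1/2)|36|
Area = (1/2)(36)
Area = 18

18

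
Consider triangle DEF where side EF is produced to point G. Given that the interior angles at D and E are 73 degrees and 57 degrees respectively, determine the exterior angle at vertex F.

Exterior angle = 73 + 57 = 130 degrees (exterior angle theorem).

130 degrees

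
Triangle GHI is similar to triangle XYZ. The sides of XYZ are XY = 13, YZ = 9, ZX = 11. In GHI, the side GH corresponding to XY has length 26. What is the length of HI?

k = 26/13 = 2. HI = 2 * 9 = 18.

18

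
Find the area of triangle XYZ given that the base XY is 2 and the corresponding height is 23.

Area = (1/2) * base * height
Area = (1/2) * 2 * 23
Area = 23

23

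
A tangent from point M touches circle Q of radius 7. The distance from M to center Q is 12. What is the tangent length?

The tangent, radius, and line from the external point to the center form a right triangle.
The right angle is where the tangent meets the radius.
By the Pythagorean theorem: tangent² + 7² = 12²
tangent² = 144 - 49 = 95
tangent = sqrt(95)

sqrt(95)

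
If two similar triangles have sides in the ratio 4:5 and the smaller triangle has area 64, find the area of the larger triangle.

For similar figures, the area ratio equals the square of the side ratio.
Side ratio (the smaller triangle to the larger triangle) = 4:5, so area ratio = 4^2:5^2 = 16:25.
If the area of the smaller triangle is 64, then the area of the larger triangle = 64 * (25/16) = 100.

100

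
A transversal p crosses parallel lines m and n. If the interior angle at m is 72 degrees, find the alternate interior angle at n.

Alternate interior angles are equal: 72 degrees.

72 degrees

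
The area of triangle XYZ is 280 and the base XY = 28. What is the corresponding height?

Area = (1/2) * base * height
height = 2 * Area / base
height = 2 * 280 / 28
height = 560 / 28
height = 20

20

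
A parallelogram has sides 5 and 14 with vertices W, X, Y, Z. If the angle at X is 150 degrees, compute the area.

Area = 5 * 14 * sin(150°) = 70 * 1/2 = 35

35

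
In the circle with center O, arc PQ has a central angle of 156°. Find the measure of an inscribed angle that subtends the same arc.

Inscribed angle = 156° / 2 = 78° (inscribed angle theorem).

78°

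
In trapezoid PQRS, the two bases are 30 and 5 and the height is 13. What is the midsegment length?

The midsegment (median) of a trapezoid connects the midpoints of the non-parallel sides.
Its length is the average of the two bases: (30 + 5) / 2 = 35/2.

35/2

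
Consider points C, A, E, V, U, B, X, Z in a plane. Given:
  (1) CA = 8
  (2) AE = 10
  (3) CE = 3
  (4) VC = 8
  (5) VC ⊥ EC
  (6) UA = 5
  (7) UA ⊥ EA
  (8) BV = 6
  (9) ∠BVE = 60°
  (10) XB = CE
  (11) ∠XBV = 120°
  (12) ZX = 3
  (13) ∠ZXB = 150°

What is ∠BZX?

From the given relations: XB = CE = 3.
Step 1: By the law of cosines on triangle ZXB: ZB² = 3² + 3² − 2·3·3·cos(150°) = 33.59, so ZB ≈ 5.8.
Step 2: By the inverse law of cosines on triangle BZX: cos(∠BZX) = (5.8² + 3² − 3²) / (2·5.8·3) = 33.59/34.77 = 0.9659, so ∠BZX = 15°.

Therefore, the measure of angle ∠BZX = 15°.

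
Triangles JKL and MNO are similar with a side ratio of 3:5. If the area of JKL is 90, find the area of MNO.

The ratio of areas of similar triangles = (side ratio)^2.
Side ratio = 3:5, so area ratio = 9:25.
Area of MNO / Area of JKL = 25/9
Area of MNO = 90 * 25/9 = 250

250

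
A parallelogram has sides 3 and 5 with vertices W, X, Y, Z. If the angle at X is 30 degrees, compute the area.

Area = a * b * sin(theta)
Area = 3 * 5 * sin(30 degrees)
Area = 15 * 1/2
Area = 15/2

15/2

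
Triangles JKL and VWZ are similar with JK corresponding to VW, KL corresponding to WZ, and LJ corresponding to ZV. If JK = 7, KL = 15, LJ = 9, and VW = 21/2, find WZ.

Since the triangles are similar, the ratio of corresponding sides is constant.
Scale factor k = VW / JK = 21/2 / 7 = 3/2
WZ = k * KL = 3/2 * 15 = 45/2

45/2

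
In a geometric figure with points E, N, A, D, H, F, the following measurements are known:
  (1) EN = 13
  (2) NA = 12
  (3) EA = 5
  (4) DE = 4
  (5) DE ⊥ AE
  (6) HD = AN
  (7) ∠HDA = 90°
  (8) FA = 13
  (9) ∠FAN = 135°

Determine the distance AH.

From the given relations: HD = AN = 12.
Step 1: By the law of cosines on triangle DEA: DA² = 4² + 5² − 2·4·5·cos(90°) = 41, so DA = √41.
Step 2: By the law of cosines on triangle ADH: AH² = √41² + 12² − 2·√41·12·cos(90°) = 185, so AH = √185.

Therefore, the length of AH = √185.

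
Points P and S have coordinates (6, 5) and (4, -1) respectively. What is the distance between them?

The horizontal distance is |4 - 6| = 2 and the vertical distance is |-1 - 5| = 6.
By the Pythagorean theorem, d = sqrt(2^2 + 6^2) = sqrt(40) = 2*sqrt(10).

2*sqrt(10)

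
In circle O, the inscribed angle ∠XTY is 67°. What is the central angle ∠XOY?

By the inscribed angle theorem, the central angle is twice the inscribed angle.
Central angle = 2 × 67° = 134°

134°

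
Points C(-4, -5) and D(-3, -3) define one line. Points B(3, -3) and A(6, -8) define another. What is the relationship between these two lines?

Slope of line 1: m1 = (-3 - -5)/(-3 - -4) = 2/1 = 2
Slope of line 2: m2 = (-8 - -3)/(6 - 3) = -5/3 = -5/3
For parallel lines we need equal slopes: 2 != -5/3.
For perpendicular lines we need m1*m2 = -1: (2)(-5/3) = -10/3 != -1.
Since neither condition holds, the lines are neither parallel nor perpendicular.

Neither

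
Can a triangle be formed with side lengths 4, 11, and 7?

Check the triangle inequality: 4 + 7 = 11 ≤ 11.
Since the sum of two sides does not exceed the third, no triangle can be formed.

No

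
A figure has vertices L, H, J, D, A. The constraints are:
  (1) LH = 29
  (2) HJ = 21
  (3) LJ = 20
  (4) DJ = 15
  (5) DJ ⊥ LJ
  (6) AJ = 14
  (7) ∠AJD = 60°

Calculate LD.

Step 1: By the law of cosines on triangle LJD: LD² = 20² + 15² − 2·20·15·cos(90°) = 625, so LD = 25.

Therefore, the length of LD = 25.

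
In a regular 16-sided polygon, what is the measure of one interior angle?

Each interior angle of a regular n-gon is (n - 2) * 180 / n.
For n = 16: (16 - 2) * 180 / 16 = 2520/16 = 315/2 degrees.

315/2 degrees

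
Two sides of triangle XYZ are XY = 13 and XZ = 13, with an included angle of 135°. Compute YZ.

Law of cosines: YZ^2 = 13^2 + 13^2 - 2(13)(13)cos(135°) = 169*sqrt(2) + 338, so YZ = 13*sqrt(sqrt(2) + 2).

13*sqrt(sqrt(2) + 2)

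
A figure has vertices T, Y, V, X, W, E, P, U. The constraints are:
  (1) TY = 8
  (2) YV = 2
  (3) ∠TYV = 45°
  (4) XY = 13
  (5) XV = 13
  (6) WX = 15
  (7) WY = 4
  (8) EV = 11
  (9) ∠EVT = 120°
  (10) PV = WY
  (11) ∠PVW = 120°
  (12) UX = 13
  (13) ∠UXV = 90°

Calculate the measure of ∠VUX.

Step 1: By the law of cosines on triangle UXV: UV² = 13² + 13² − 2·13·13·cos(90°) = 338, so UV = 13·√2.
Step 2: By the inverse law of cosines on triangle VUX: cos(∠VUX) = ((13·√2)² + 13² − 13²) / (2·13·√2·13) = 338/478 = 0.7071, so ∠VUX = 45°.

Therefore, the measure of angle ∠VUX = 45°.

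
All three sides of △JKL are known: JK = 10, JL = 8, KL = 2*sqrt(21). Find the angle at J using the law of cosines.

By the inverse law of cosines: cos(J) = (JK² + JL² - KL²) / (2 × JK × JL)
cos(J) = (10² + 8² - (2*sqrt(21))²) / (2 × 10 × 8)
cos(J) = (100 + 64 - (84)) / 160
cos(J) = 1/2
J = arccos(1/2) = 60°

60°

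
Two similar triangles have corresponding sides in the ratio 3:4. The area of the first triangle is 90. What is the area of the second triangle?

For similar figures, the area ratio equals the square of the side ratio.
Side ratio (the first triangle to the second triangle) = 3:4, so area ratio = 3^2:4^2 = 9:16.
If the area of the first triangle is 90, then the area of the second triangle = 90 * (16/9) = 160.

160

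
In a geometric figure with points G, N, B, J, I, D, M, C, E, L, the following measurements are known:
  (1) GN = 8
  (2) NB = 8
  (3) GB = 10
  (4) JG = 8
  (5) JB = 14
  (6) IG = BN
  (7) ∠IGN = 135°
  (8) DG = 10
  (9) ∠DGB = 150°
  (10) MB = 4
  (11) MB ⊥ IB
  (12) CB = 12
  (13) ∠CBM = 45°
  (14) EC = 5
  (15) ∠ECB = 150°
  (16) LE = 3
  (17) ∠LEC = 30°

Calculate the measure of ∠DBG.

Step 1: By the law of cosines on triangle BGD: BD² = 10² + 10² − 2·10·10·cos(150°) = 373.21, so BD ≈ 19.32.
Step 2: By the inverse law of cosines on triangle DBG: cos(∠DBG) = (19.32² + 10² − 10²) / (2·19.32·10) = 373.21/386.37 = 0.9659, so ∠DBG = 15°.

Therefore, the measure of angle ∠DBG = 15°.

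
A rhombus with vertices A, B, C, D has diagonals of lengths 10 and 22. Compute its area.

Area of a rhombus = (d1 * d2) / 2
Area = (10 * 22) / 2
Area = 220 / 2
Area = 110

110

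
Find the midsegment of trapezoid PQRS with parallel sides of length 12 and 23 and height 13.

The midsegment (median) of a trapezoid connects the midpoints of the non-parallel sides.
Its length is the average of the two bases: (12 + 23) / 2 = 35/2.

35/2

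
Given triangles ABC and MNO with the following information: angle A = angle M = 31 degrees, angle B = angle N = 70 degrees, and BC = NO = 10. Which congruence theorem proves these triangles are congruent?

The given information provides:
angle A = angle M = 31 degrees, angle B = angle N = 70 degrees, and BC = NO = 10
This matches the AAS congruence theorem.
Two pairs of corresponding angles and a non-included side are equal (Angle-Angle-Side).

AAS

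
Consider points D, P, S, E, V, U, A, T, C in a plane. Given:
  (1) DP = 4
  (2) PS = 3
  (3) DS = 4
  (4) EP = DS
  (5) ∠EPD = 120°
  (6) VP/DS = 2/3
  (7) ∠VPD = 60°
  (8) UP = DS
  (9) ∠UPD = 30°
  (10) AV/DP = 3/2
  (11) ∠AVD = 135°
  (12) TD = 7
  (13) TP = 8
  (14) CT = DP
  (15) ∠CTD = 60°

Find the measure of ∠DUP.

From the given relations: UP = DS = 4.
Step 1: By the law of cosines on triangle UPD: UD² = 4² + 4² − 2·4·4·cos(30°) = 4.29, so UD ≈ 2.07.
Step 2: By the inverse law of cosines on triangle DUP: cos(∠DUP) = (2.07² + 4² − 4²) / (2·2.07·4) = 4.29/16.56 = 0.2588, so ∠DUP = 75°.

Therefore, the measure of angle ∠DUP = 75°.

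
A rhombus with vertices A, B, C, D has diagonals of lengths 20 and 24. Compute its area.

Area = (20 * 24) / 2 = 480 / 2 = 240

240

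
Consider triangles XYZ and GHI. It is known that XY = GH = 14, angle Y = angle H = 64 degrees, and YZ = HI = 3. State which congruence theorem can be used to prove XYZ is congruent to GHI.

Consider the given information: XY = GH = 14, angle Y = angle H = 64 degrees, and YZ = HI = 3
This is not ASA or AAS: ASA requires two angles and the side between them. AAS requires two angles and a non-included side.
The correct criterion is SAS. Two pairs of corresponding sides and the included angle are equal (Side-Angle-Side).

SAS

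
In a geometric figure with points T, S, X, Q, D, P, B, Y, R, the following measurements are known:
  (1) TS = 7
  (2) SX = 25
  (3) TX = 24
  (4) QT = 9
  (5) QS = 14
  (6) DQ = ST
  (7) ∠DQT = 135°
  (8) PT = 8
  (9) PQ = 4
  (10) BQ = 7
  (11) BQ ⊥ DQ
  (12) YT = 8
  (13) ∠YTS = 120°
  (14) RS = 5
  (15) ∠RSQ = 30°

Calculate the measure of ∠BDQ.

From the given relations: DQ = ST = 7.
Step 1: By the law of cosines on triangle DQB: DB² = 7² + 7² − 2·7·7·cos(90°) = 98, so DB = 7·√2.
Step 2: By the inverse law of cosines on triangle BDQ: cos(∠BDQ) = ((7·√2)² + 7² − 7²) / (2·7·√2·7) = 98/138.59 = 0.7071, so ∠BDQ = 45°.

Therefore, the measure of angle ∠BDQ = 45°.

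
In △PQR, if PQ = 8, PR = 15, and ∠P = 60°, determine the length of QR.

By the law of cosines: QR^2 = PQ^2 + PR^2 - 2*PQ*PR*cos(P)
QR^2 = 8^2 + 15^2 - 2*8*15*cos(60°)
QR^2 = 64 + 225 - 240*(1/2)
QR^2 = 169
QR = 13

13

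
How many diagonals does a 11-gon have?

The number of diagonals in an n-gon is n(n - 3)/2.
For n = 11: 11(11 - 3)/2 = 11 × 8 / 2 = 44.

44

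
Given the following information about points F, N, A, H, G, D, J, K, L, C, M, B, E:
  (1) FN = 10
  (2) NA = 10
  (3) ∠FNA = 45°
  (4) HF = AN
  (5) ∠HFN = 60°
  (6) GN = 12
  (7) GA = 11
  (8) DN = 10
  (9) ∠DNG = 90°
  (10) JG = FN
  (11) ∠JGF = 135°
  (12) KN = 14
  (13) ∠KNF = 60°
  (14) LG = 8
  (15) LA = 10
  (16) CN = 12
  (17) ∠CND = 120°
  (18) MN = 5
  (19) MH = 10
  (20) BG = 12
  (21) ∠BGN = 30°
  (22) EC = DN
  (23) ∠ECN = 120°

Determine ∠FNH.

From the given relations: HF = AN = 10.
Step 1: By the law of cosines on triangle NFH: NH² = 10² + 10² − 2·10·10·cos(60°) = 100, so NH = 10.
Step 2: By the inverse law of cosines on triangle FNH: cos(∠FNH) = (10² + 10² − 10²) / (2·10·10) = 100/200 = 0.5, so ∠FNH = 60°.

Therefore, the measure of angle ∠FNH = 60°.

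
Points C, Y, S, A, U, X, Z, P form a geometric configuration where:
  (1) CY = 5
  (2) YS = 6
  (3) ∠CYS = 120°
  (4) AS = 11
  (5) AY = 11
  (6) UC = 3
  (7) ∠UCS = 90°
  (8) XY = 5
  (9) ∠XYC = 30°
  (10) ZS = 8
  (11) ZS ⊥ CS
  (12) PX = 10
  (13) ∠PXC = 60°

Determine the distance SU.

Step 1: By the law of cosines on triangle CYS: CS² = 5² + 6² − 2·5·6·cos(120°) = 91, so CS = √91.
Step 2: By the law of cosines on triangle SCU: SU² = √91² + 3² − 2·√91·3·cos(90°) = 100, so SU = 10.

Therefore, the length of SU = 10.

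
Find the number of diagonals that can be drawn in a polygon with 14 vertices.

Each of the 14 vertices connects to 11 non-adjacent vertices via diagonals.
Total connections = 14 × 11 = 154, but each diagonal is counted twice.
Number of diagonals = 154 / 2 = 77.

77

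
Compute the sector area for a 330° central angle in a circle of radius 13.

Sector area = πr² × θ/360
= π × 13² × 11/12
= π × 169 × 11/12
= 1859*pi/12

1859*pi/12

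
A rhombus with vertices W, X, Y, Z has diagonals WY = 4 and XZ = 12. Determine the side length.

In a rhombus, the diagonals bisect each other perpendicularly, creating four congruent right triangles.
Each triangle has legs 2 (half of 4) and 6 (half of 12).
The hypotenuse of each right triangle is a side of the rhombus:
side = sqrt(2^2 + 6^2) = sqrt(40) = 2*sqrt(10)

2*sqrt(10)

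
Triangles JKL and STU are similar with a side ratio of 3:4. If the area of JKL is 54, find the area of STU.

The ratio of areas of similar triangles = (side ratio)^2.
Side ratio = 3:4, so area ratio = 9:16.
Area of STU / Area of JKL = 16/9
Area of STU = 54 * 16/9 = 96

96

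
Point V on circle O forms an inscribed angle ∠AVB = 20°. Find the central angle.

The inscribed angle theorem states that a central angle is always twice any inscribed angle that subtends the same arc.
Since the inscribed angle is 20°, the central angle = 2 × 20° = 40°.

40°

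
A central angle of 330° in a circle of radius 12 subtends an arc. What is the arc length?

Arc length = 2π(12)(11/12) = 22*pi

22*pi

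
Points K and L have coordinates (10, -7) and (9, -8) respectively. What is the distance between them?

d = sqrt((-1)^2 + (-1)^2) = sqrt(2)

sqrt(2)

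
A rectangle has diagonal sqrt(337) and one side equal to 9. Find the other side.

Using the Pythagorean theorem: d^2 = a^2 + b^2
b^2 = d^2 - a^2
b^2 = 337 - 81
b^2 = 256
b = sqrt(256) = 16

16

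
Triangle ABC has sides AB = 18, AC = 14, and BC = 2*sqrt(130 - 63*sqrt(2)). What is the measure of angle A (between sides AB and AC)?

By the inverse law of cosines: cos(A) = (AB² + AC² - BC²) / (2 × AB × AC)
cos(A) = (18² + 14² - (2*sqrt(130 - 63*sqrt(2)))²) / (2 × 18 × 14)
cos(A) = (324 + 196 - (520 - 252*sqrt(2))) / 504
cos(A) = sqrt(2)/2
A = arccos(sqrt(2)/2) = 45°

45°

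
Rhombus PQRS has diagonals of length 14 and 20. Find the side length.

The diagonals of a rhombus bisect each other at right angles.
Half-diagonals: 14/2 = 7 and 20/2 = 10
side = sqrt(7^2 + 10^2)
side = sqrt(49 + 100)
side = sqrt(149)

sqrt(149)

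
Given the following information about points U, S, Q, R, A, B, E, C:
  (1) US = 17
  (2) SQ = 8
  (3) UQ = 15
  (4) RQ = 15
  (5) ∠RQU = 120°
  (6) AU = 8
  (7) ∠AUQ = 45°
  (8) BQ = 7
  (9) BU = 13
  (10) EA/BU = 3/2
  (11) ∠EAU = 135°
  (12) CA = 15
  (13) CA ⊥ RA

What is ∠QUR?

Step 1: By the law of cosines on triangle UQR: UR² = 15² + 15² − 2·15·15·cos(120°) = 675, so UR = 15·√3.
Step 2: By the inverse law of cosines on triangle QUR: cos(∠QUR) = (15² + (15·√3)² − 15²) / (2·15·15·√3) = 675/779.42 = 0.866, so ∠QUR = 30°.

Therefore, the measure of angle ∠QUR = 30°.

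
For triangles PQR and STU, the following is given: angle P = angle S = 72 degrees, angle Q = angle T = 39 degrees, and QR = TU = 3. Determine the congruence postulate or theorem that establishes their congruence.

Consider the given information: angle P = angle S = 72 degrees, angle Q = angle T = 39 degrees, and QR = TU = 3
This is not ASA or HL: ASA requires two angles and the side between them. HL only applies to right triangles with matching hypotenuse and leg.
The correct criterion is AAS. Two pairs of corresponding angles and a non-included side are equal (Angle-Angle-Side).

AAS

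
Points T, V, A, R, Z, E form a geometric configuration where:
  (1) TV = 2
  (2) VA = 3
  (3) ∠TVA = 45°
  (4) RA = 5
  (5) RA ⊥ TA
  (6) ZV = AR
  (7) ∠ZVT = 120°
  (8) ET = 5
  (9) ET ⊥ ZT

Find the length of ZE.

From the given relations: ZV = AR = 5.
Step 1: By the law of cosines on triangle ZVT: ZT² = 5² + 2² − 2·5·2·cos(120°) = 39, so ZT = √39.
Step 2: By the law of cosines on triangle ZTE: ZE² = √39² + 5² − 2·√39·5·cos(90°) = 64, so ZE = 8.

Therefore, the length of ZE = 8.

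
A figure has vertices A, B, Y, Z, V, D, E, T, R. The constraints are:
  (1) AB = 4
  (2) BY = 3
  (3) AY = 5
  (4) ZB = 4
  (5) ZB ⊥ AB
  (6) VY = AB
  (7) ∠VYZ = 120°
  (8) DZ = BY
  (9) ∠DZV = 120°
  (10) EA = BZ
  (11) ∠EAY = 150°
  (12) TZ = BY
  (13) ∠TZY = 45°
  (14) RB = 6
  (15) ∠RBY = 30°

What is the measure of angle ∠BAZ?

Step 1: By the law of cosines on triangle ABZ: AZ² = 4² + 4² − 2·4·4·cos(90°) = 32, so AZ = 4·√2.
Step 2: By the inverse law of cosines on triangle BAZ: cos(∠BAZ) = (4² + (4·√2)² − 4²) / (2·4·4·√2) = 32/45.25 = 0.7071, so ∠BAZ = 45°.

Therefore, the measure of angle ∠BAZ = 45°.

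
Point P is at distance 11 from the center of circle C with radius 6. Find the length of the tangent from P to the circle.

Let T be the point of tangency. Then CT ⊥ PT (radius ⊥ tangent).
In right triangle CTP: CP² = CT² + PT²
11² = 6² + PT²
PT² = 85, PT = sqrt(85)

sqrt(85)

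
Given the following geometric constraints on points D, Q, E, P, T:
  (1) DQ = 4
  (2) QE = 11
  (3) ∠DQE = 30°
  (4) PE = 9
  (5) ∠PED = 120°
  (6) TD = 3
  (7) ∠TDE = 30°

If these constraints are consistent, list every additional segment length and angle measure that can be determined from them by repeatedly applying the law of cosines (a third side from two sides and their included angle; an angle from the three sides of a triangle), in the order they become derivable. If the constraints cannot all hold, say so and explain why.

The constraints are consistent. Derivable facts, in order:
After 1 step:
- DE ≈ 7.8
After 2 steps:
- DP ≈ 14.56
- ET ≈ 5.41
- ∠DEQ = 14.86°
- ∠EDQ = 135.14°
After 3 steps:
- ∠DET = 16.09°
- ∠DPE = 27.63°
- ∠DTE = 133.91°
- ∠EDP = 32.37°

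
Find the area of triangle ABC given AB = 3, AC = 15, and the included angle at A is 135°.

When two sides and the included angle are known, the area formula is (1/2)ab sin(C).
The height from one side to the opposite vertex is 15 sin(135°) = 15*sqrt(2)/2.
Area = (1/2) * 3 * 15*sqrt(2)/2 = 45*sqrt(2)/4.

45*sqrt(2)/4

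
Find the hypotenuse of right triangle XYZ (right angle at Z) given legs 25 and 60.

In a right triangle, the square of the hypotenuse equals the sum of the squares of the two legs.
The legs are 25 and 60, so the hypotenuse = sqrt(625 + 3600) = sqrt(4225) = 65.

65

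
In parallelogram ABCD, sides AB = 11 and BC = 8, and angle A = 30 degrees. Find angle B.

Opposite sides of a parallelogram are parallel, so consecutive angles form co-interior angles on a transversal.
Co-interior angles sum to 180°, giving angle B = 180 - 30 = 150 degrees.

150 degrees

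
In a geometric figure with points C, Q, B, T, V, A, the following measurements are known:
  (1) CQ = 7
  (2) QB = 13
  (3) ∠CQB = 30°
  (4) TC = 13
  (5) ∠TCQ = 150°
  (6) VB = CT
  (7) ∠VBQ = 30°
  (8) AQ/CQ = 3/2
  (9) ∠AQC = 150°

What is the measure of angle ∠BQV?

From the given relations: VB = CT = 13.
Step 1: By the law of cosines on triangle QBV: QV² = 13² + 13² − 2·13·13·cos(30°) = 45.28, so QV ≈ 6.73.
Step 2: By the inverse law of cosines on triangle BQV: cos(∠BQV) = (13² + 6.73² − 13²) / (2·13·6.73) = 45.28/174.96 = 0.2588, so ∠BQV = 75°.

Therefore, the measure of angle ∠BQV = 75°.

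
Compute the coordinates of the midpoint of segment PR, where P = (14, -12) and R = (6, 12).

The midpoint is the point halfway along the segment.
Move half the horizontal distance: 14 + (6 - 14)/2 = 14 + -8/2 = 10
Move half the vertical distance: -12 + (12 - -12)/2 = -12 + 24/2 = 0
Midpoint = (10, 0)

(10, 0)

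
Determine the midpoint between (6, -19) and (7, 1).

The midpoint is the point halfway along the segment.
Move half the horizontal distance: 6 + (7 - 6)/2 = 6 + 1/2 = 13/2
Move half the vertical distance: -19 + (1 - -19)/2 = -19 + 20/2 = -9
Midpoint = (13/2, -9)

(13/2, -9)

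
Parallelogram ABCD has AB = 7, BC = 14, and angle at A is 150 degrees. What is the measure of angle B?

In a parallelogram, consecutive angles are supplementary (sum to 180°).
angle B = 180 - angle A
angle B = 180 - 150
angle B = 30 degrees

30 degrees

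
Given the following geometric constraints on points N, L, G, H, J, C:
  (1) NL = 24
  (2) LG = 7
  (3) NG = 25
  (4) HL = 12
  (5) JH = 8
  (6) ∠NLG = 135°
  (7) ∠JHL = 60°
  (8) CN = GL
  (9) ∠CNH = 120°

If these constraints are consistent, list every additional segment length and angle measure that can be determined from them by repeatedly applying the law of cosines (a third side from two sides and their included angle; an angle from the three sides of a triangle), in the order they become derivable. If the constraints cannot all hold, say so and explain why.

These constraints are not satisfiable: (1), (2) and (3) fix all three sides of triangle NLG, so by the law of cosines cos(∠NLG) = (24² + 7² − 25²) / (2·24·7) = 0.0000, i.e. ∠NLG ≈ 90°, which contradicts (6) ∠NLG = 135°. No planar figure meets all of them, so nothing further can be derived.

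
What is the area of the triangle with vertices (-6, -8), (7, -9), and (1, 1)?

Shoelace: Area = (1/2)|-6(-9-1) + 7(1--8) + 1(-8--9)| = (1/2)(124) = 62

62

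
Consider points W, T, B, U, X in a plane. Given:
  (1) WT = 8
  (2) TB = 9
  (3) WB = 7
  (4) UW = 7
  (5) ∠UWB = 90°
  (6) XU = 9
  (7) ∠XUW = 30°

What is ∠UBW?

Step 1: By the law of cosines on triangle BWU: BU² = 7² + 7² − 2·7·7·cos(90°) = 98, so BU = 7·√2.
Step 2: By the inverse law of cosines on triangle UBW: cos(∠UBW) = ((7·√2)² + 7² − 7²) / (2·7·√2·7) = 98/138.59 = 0.7071, so ∠UBW = 45°.

Therefore, the measure of angle ∠UBW = 45°.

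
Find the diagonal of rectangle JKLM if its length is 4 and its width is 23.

A rectangle's diagonal splits it into two right triangles, with the diagonal as the hypotenuse.
By the Pythagorean theorem, d^2 = 4^2 + 23^2 = 545.
Therefore d = sqrt(545).

sqrt(545)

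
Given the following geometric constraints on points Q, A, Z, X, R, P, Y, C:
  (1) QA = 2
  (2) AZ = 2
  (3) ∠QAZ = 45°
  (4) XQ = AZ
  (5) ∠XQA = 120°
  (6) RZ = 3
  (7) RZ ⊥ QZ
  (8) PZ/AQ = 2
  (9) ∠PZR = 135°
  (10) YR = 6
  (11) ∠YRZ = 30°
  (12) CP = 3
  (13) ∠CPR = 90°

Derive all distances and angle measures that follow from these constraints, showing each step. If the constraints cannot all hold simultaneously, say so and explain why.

The constraints are consistent.

From the given relations:
  XQ = AZ = 2
  PZ = 2·AQ = 2·2 = 4

Step 1: From QA = 2, AZ = 2, and ∠QAZ = 45°, by the law of cosines:
  QZ² = QA² + AZ² - 2·QA·AZ·cos(45°) = 4 + 4 - 5.657 = 2.343
  QZ ≈ 1.53

Step 2: From AQ = 2, QX = 2, and ∠AQX = 120°, by the law of cosines:
  AX² = AQ² + QX² - 2·AQ·QX·cos(120°) = 4 + 4 + 4 = 12
  AX = 2·√3

Step 3: From ZR = 3, RY = 6, and ∠ZRY = 30°, by the law of cosines:
  ZY² = ZR² + RY² - 2·ZR·RY·cos(30°) = 9 + 36 - 31.18 = 13.82
  ZY ≈ 3.72

Step 4: From RZ = 3, ZP = 4, and ∠RZP = 135°, by the law of cosines:
  RP² = RZ² + ZP² - 2·RZ·ZP·cos(135°) = 9 + 16 + 16.97 = 41.97
  RP ≈ 6.48

Step 5: From QZ = 1.53, ZR = 3, and ∠QZR = 90°, by the law of cosines:
  QR² = QZ² + ZR² - 2·QZ·ZR·cos(90°) = 2.343 + 9 - 0 = 11.34
  QR ≈ 3.37

Step 6: From RP = 6.48, PC = 3, and ∠RPC = 90°, by the law of cosines:
  RC² = RP² + PC² - 2·RP·PC·cos(90°) = 41.97 + 9 - 0 = 50.97
  RC ≈ 7.14

Step 7: From QA = 2, QZ = 1.53, AZ = 2, by the inverse law of cosines:
  cos(∠AQZ) = (QA² + QZ² - AZ²) / (2·QA·QZ)
  ∠AQZ = 67.5°

Step 8: From AQ = 2, AX = 2·√3, QX = 2, by the inverse law of cosines:
  cos(∠QAX) = (AQ² + AX² - QX²) / (2·AQ·AX)
  ∠QAX = 30°

Step 9: From ZA = 2, ZQ = 1.53, AQ = 2, by the inverse law of cosines:
  cos(∠AZQ) = (ZA² + ZQ² - AQ²) / (2·ZA·ZQ)
  ∠AZQ = 67.5°

Step 10: From ZR = 3, ZY = 3.72, RY = 6, by the inverse law of cosines:
  cos(∠RZY) = (ZR² + ZY² - RY²) / (2·ZR·ZY)
  ∠RZY = 126.21°

Step 11: From XA = 2·√3, XQ = 2, AQ = 2, by the inverse law of cosines:
  cos(∠AXQ) = (XA² + XQ² - AQ²) / (2·XA·XQ)
  ∠AXQ = 30°

Step 12: From RP = 6.48, RZ = 3, PZ = 4, by the inverse law of cosines:
  cos(∠PRZ) = (RP² + RZ² - PZ²) / (2·RP·RZ)
  ∠PRZ = 25.89°

Step 13: From PR = 6.48, PZ = 4, RZ = 3, by the inverse law of cosines:
  cos(∠RPZ) = (PR² + PZ² - RZ²) / (2·PR·PZ)
  ∠RPZ = 19.11°

Step 14: From YR = 6, YZ = 3.72, RZ = 3, by the inverse law of cosines:
  cos(∠RYZ) = (YR² + YZ² - RZ²) / (2·YR·YZ)
  ∠RYZ = 23.79°

Step 15: From QR = 3.37, QZ = 1.53, RZ = 3, by the inverse law of cosines:
  cos(∠RQZ) = (QR² + QZ² - RZ²) / (2·QR·QZ)
  ∠RQZ = 62.97°

Step 16: From RC = 7.14, RP = 6.48, CP = 3, by the inverse law of cosines:
  cos(∠CRP) = (RC² + RP² - CP²) / (2·RC·RP)
  ∠CRP = 24.85°

Step 17: From RQ = 3.37, RZ = 3, QZ = 1.53, by the inverse law of cosines:
  cos(∠QRZ) = (RQ² + RZ² - QZ²) / (2·RQ·RZ)
  ∠QRZ = 27.03°

Step 18: From CP = 3, CR = 7.14, PR = 6.48, by the inverse law of cosines:
  cos(∠PCR) = (CP² + CR² - PR²) / (2·CP·CR)
  ∠PCR = 65.15°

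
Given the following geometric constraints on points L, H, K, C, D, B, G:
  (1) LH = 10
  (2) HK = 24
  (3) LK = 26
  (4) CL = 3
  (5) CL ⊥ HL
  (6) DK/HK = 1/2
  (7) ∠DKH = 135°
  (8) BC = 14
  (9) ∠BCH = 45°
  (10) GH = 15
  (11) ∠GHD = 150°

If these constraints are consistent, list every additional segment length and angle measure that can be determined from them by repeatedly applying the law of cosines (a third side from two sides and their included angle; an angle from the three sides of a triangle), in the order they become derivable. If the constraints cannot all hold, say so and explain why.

The constraints are consistent. Derivable facts, in order:
After 1 step:
- HC = √109
- HD ≈ 33.58
- ∠HKL = 22.62°
- ∠HLK = 67.38°
- ∠KHL = 90°
After 2 steps:
- DG ≈ 47.17
- HB ≈ 9.91
- ∠CHL = 16.7°
- ∠DHK = 14.64°
- ∠HCL = 73.3°
- ∠HDK = 30.36°
After 3 steps:
- ∠BHC = 86.87°
- ∠CBH = 48.13°
- ∠DGH = 20.85°
- ∠GDH = 9.15°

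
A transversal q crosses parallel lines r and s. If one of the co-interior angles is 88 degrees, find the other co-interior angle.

Co-interior angles (same-side interior) formed by parallel lines and a transversal are supplementary (sum to 180 degrees).
The given angle is 88 degrees.
The co-interior angle = 180 - 88 = 92 degrees.

92 degrees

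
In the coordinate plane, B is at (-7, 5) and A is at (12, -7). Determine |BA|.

The horizontal distance is |12 - -7| = 19 and the vertical distance is |-7 - 5| = 12.
By the Pythagorean theorem, d = sqrt(19^2 + 12^2) = sqrt(505).

sqrt(505)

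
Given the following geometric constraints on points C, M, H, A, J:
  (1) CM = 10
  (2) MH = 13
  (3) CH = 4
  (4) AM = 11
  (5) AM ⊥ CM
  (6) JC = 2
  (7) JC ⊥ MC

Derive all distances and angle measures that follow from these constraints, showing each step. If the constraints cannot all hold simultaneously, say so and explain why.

The constraints are consistent.

Step 1: From CM = 10, MA = 11, and ∠CMA = 90°, by the law of cosines:
  CA² = CM² + MA² - 2·CM·MA·cos(90°) = 100 + 121 - 0 = 221
  CA ≈ 14.87

Step 2: From MC = 10, CJ = 2, and ∠MCJ = 90°, by the law of cosines:
  MJ² = MC² + CJ² - 2·MC·CJ·cos(90°) = 100 + 4 - 0 = 104
  MJ = 2·√26

Step 3: From CH = 4, CM = 10, HM = 13, by the inverse law of cosines:
  cos(∠HCM) = (CH² + CM² - HM²) / (2·CH·CM)
  ∠HCM = 131.49°

Step 4: From MC = 10, MH = 13, CH = 4, by the inverse law of cosines:
  cos(∠CMH) = (MC² + MH² - CH²) / (2·MC·MH)
  ∠CMH = 13.33°

Step 5: From HC = 4, HM = 13, CM = 10, by the inverse law of cosines:
  cos(∠CHM) = (HC² + HM² - CM²) / (2·HC·HM)
  ∠CHM = 35.18°

Step 6: From CA = 14.87, CM = 10, AM = 11, by the inverse law of cosines:
  cos(∠ACM) = (CA² + CM² - AM²) / (2·CA·CM)
  ∠ACM = 47.73°

Step 7: From MC = 10, MJ = 2·√26, CJ = 2, by the inverse law of cosines:
  cos(∠CMJ) = (MC² + MJ² - CJ²) / (2·MC·MJ)
  ∠CMJ = 11.31°

Step 8: From AC = 14.87, AM = 11, CM = 10, by the inverse law of cosines:
  cos(∠CAM) = (AC² + AM² - CM²) / (2·AC·AM)
  ∠CAM = 42.27°

Step 9: From JC = 2, JM = 2·√26, CM = 10, by the inverse law of cosines:
  cos(∠CJM) = (JC² + JM² - CM²) / (2·JC·JM)
  ∠CJM = 78.69°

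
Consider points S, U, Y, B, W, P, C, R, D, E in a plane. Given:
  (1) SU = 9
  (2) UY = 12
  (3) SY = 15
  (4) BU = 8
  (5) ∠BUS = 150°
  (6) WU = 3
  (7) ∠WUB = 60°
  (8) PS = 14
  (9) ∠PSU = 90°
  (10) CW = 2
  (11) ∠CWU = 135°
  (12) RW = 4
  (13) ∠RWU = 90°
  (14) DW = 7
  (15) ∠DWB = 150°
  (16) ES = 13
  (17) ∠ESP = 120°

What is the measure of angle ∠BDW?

Step 1: By the law of cosines on triangle BUW: BW² = 8² + 3² − 2·8·3·cos(60°) = 49, so BW = 7.
Step 2: By the law of cosines on triangle DWB: DB² = 7² + 7² − 2·7·7·cos(150°) = 182.87, so DB ≈ 13.52.
Step 3: By the inverse law of cosines on triangle BDW: cos(∠BDW) = (13.52² + 7² − 7²) / (2·13.52·7) = 182.87/189.32 = 0.9659, so ∠BDW = 15°.

Therefore, the measure of angle ∠BDW = 15°.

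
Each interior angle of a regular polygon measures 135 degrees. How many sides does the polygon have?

Each interior angle of a regular n-gon is (n - 2) * 180 / n.
Setting this equal to 135:
(n - 2) * 180 / n = 135
Each exterior angle = 180 - 135 = 45 degrees.
Since exterior angles sum to 360: n = 360 / 45 = 8.

8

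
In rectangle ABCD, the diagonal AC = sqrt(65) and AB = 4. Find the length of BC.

The diagonal of a rectangle forms a right triangle with the two sides.
Rearranging the Pythagorean theorem: missing side = sqrt(d^2 - known^2).
= sqrt(65 - 16) = sqrt(49) = 7.

7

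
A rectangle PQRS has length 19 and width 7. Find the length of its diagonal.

d = sqrt(19^2 + 7^2) = sqrt(410)

sqrt(410)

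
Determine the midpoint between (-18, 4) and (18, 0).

The midpoint is the average of the coordinates:
x: (-18 + 18)/2 = 0
y: (4 + 0)/2 = 2
Midpoint = (0, 2)

(0, 2)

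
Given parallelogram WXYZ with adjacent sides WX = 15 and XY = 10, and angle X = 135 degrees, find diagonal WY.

The diagonal of a parallelogram can be found by treating two adjacent sides and the diagonal as a triangle.
Applying the law of cosines with sides 15, 10 and included angle 135°:
d^2 = 225 + 100 - 300*cos(135°) = 150*sqrt(2) + 325
d = 5*sqrt(6*sqrt(2) + 13)

5*sqrt(6*sqrt(2) + 13)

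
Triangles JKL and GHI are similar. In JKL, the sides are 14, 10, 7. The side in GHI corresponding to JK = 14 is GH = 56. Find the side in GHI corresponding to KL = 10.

k = 56/14 = 4. HI = 4 * 10 = 40.

40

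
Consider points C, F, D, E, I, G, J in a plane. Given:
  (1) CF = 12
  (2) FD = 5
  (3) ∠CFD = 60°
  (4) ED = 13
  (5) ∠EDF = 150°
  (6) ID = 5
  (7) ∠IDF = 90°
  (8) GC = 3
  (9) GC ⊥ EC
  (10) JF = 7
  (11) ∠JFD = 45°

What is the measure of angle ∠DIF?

Step 1: By the law of cosines on triangle IDF: IF² = 5² + 5² − 2·5·5·cos(90°) = 50, so IF = 5·√2.
Step 2: By the inverse law of cosines on triangle DIF: cos(∠DIF) = (5² + (5·√2)² − 5²) / (2·5·5·√2) = 50/70.71 = 0.7071, so ∠DIF = 45°.

Therefore, the measure of angle ∠DIF = 45°.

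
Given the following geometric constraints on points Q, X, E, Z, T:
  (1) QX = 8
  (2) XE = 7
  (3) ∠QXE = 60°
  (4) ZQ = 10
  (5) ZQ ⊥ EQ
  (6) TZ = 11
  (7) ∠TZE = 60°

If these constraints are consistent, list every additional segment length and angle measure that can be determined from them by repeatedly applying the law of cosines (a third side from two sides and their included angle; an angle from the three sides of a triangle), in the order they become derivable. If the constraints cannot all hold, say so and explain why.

The constraints are consistent. Derivable facts, in order:
After 1 step:
- QE = √57
After 2 steps:
- EZ = √157
- ∠EQX = 53.41°
- ∠QEX = 66.59°
After 3 steps:
- ET ≈ 11.84
- ∠EZQ = 37.05°
- ∠QEZ = 52.95°
After 4 steps:
- ∠ETZ = 66.43°
- ∠TEZ = 53.57°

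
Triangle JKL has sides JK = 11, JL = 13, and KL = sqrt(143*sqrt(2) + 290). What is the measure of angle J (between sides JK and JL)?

When all three sides of a triangle are known, the law of cosines can be rearranged to find any angle.
cos(C) = (a² + b² - c²) / (2ab) gives cos(J) = -sqrt(2)/2.
Taking the inverse cosine: J = 135°.

135°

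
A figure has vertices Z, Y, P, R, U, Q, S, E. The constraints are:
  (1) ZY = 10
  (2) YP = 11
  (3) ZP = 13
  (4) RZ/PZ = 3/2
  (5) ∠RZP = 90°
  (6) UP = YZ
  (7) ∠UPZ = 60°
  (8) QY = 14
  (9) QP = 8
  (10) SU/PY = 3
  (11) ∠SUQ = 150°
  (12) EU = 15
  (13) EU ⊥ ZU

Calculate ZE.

From the given relations: UP = YZ = 10.
Step 1: By the law of cosines on triangle UPZ: UZ² = 10² + 13² − 2·10·13·cos(60°) = 139, so UZ = √139.
Step 2: By the law of cosines on triangle ZUE: ZE² = √139² + 15² − 2·√139·15·cos(90°) = 364, so ZE = 2·√91.

Therefore, the length of ZE = 2·√91.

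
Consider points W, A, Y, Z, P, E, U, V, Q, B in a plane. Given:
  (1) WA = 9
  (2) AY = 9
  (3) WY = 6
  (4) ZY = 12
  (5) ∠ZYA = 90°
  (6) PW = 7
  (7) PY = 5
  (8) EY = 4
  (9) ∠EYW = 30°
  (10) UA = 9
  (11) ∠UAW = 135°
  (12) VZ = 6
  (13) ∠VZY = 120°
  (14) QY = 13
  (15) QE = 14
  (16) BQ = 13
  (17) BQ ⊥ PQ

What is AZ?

Step 1: By the law of cosines on triangle AYZ: AZ² = 9² + 12² − 2·9·12·cos(90°) = 225, so AZ = 15.

Therefore, the length of AZ = 15.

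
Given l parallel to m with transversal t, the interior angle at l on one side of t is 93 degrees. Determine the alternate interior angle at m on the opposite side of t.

Alternate interior angles formed by parallel lines and a transversal are equal.
The given angle is 93 degrees.
The alternate interior angle = 93 degrees.

93 degrees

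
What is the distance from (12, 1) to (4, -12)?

The horizontal distance is |4 - 12| = 8 and the vertical distance is |-12 - 1| = 13.
By the Pythagorean theorem, d = sqrt(8^2 + 13^2) = sqrt(233).

sqrt(233)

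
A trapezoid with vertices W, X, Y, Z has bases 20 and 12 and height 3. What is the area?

Area = (20 + 12) * 3 / 2 = 96 / 2 = 48

48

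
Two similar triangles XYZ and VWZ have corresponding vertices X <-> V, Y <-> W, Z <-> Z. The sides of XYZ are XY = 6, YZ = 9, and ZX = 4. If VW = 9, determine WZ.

Since the triangles are similar, the ratio of corresponding sides is constant.
Scale factor k = VW / XY = 9 / 6 = 3/2
WZ = k * YZ = 3/2 * 9 = 27/2

27/2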